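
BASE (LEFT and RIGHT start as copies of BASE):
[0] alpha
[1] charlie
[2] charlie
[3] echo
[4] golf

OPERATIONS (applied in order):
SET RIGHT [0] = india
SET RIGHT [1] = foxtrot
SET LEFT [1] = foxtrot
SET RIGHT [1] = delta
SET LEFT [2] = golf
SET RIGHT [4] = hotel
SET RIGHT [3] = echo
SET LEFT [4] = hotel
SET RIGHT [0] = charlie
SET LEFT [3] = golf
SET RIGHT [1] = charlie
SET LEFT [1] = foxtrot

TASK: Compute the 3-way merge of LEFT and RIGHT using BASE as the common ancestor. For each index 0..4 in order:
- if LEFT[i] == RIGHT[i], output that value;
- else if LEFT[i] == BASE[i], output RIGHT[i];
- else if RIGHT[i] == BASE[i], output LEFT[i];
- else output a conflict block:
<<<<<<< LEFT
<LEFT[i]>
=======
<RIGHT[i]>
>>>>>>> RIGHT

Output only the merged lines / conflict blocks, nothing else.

Answer: charlie
foxtrot
golf
golf
hotel

Derivation:
Final LEFT:  [alpha, foxtrot, golf, golf, hotel]
Final RIGHT: [charlie, charlie, charlie, echo, hotel]
i=0: L=alpha=BASE, R=charlie -> take RIGHT -> charlie
i=1: L=foxtrot, R=charlie=BASE -> take LEFT -> foxtrot
i=2: L=golf, R=charlie=BASE -> take LEFT -> golf
i=3: L=golf, R=echo=BASE -> take LEFT -> golf
i=4: L=hotel R=hotel -> agree -> hotel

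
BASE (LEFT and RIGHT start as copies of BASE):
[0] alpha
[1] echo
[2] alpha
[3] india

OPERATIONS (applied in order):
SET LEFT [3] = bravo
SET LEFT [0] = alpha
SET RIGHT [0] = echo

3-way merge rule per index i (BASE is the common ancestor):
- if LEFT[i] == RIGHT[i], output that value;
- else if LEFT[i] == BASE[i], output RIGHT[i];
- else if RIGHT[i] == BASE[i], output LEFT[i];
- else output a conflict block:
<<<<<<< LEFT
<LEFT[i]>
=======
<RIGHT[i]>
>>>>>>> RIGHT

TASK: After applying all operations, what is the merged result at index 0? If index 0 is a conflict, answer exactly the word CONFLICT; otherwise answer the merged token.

Final LEFT:  [alpha, echo, alpha, bravo]
Final RIGHT: [echo, echo, alpha, india]
i=0: L=alpha=BASE, R=echo -> take RIGHT -> echo
i=1: L=echo R=echo -> agree -> echo
i=2: L=alpha R=alpha -> agree -> alpha
i=3: L=bravo, R=india=BASE -> take LEFT -> bravo
Index 0 -> echo

Answer: echo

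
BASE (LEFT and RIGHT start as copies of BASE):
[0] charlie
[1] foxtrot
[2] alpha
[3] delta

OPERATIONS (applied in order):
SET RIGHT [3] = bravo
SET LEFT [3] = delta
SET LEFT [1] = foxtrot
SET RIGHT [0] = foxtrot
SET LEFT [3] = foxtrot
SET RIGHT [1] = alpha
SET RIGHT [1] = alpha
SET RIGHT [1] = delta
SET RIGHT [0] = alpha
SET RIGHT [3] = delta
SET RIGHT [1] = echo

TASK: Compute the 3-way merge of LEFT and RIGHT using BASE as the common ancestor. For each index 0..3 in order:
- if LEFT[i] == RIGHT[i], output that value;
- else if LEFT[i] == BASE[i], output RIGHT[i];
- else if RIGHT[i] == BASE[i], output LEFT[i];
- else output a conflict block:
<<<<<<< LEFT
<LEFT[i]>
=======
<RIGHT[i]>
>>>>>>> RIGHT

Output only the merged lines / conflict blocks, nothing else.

Final LEFT:  [charlie, foxtrot, alpha, foxtrot]
Final RIGHT: [alpha, echo, alpha, delta]
i=0: L=charlie=BASE, R=alpha -> take RIGHT -> alpha
i=1: L=foxtrot=BASE, R=echo -> take RIGHT -> echo
i=2: L=alpha R=alpha -> agree -> alpha
i=3: L=foxtrot, R=delta=BASE -> take LEFT -> foxtrot

Answer: alpha
echo
alpha
foxtrot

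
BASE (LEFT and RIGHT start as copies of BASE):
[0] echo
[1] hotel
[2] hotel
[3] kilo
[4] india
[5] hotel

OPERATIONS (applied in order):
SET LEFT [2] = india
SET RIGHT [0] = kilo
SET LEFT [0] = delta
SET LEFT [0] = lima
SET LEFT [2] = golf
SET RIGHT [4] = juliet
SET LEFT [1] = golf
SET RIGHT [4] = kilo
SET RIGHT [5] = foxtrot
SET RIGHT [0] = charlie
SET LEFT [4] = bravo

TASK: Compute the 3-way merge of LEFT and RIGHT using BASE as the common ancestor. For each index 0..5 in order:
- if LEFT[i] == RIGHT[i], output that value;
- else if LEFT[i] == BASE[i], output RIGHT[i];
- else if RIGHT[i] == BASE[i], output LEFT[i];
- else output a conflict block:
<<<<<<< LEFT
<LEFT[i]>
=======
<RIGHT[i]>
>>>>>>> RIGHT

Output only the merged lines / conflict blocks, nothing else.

Answer: <<<<<<< LEFT
lima
=======
charlie
>>>>>>> RIGHT
golf
golf
kilo
<<<<<<< LEFT
bravo
=======
kilo
>>>>>>> RIGHT
foxtrot

Derivation:
Final LEFT:  [lima, golf, golf, kilo, bravo, hotel]
Final RIGHT: [charlie, hotel, hotel, kilo, kilo, foxtrot]
i=0: BASE=echo L=lima R=charlie all differ -> CONFLICT
i=1: L=golf, R=hotel=BASE -> take LEFT -> golf
i=2: L=golf, R=hotel=BASE -> take LEFT -> golf
i=3: L=kilo R=kilo -> agree -> kilo
i=4: BASE=india L=bravo R=kilo all differ -> CONFLICT
i=5: L=hotel=BASE, R=foxtrot -> take RIGHT -> foxtrot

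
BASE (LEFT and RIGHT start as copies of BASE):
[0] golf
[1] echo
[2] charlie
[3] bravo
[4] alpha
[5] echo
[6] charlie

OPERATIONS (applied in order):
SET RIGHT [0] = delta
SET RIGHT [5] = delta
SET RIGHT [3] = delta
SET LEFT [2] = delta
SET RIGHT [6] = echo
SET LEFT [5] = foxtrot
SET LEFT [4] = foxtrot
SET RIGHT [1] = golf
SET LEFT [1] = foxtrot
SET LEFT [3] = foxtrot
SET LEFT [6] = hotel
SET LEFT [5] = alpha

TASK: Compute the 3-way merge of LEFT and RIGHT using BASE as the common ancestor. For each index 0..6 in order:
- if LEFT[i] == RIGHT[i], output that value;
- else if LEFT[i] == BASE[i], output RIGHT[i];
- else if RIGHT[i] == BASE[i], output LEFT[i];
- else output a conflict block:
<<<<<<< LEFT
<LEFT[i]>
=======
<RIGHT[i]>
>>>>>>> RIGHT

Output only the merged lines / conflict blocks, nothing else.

Final LEFT:  [golf, foxtrot, delta, foxtrot, foxtrot, alpha, hotel]
Final RIGHT: [delta, golf, charlie, delta, alpha, delta, echo]
i=0: L=golf=BASE, R=delta -> take RIGHT -> delta
i=1: BASE=echo L=foxtrot R=golf all differ -> CONFLICT
i=2: L=delta, R=charlie=BASE -> take LEFT -> delta
i=3: BASE=bravo L=foxtrot R=delta all differ -> CONFLICT
i=4: L=foxtrot, R=alpha=BASE -> take LEFT -> foxtrot
i=5: BASE=echo L=alpha R=delta all differ -> CONFLICT
i=6: BASE=charlie L=hotel R=echo all differ -> CONFLICT

Answer: delta
<<<<<<< LEFT
foxtrot
=======
golf
>>>>>>> RIGHT
delta
<<<<<<< LEFT
foxtrot
=======
delta
>>>>>>> RIGHT
foxtrot
<<<<<<< LEFT
alpha
=======
delta
>>>>>>> RIGHT
<<<<<<< LEFT
hotel
=======
echo
>>>>>>> RIGHT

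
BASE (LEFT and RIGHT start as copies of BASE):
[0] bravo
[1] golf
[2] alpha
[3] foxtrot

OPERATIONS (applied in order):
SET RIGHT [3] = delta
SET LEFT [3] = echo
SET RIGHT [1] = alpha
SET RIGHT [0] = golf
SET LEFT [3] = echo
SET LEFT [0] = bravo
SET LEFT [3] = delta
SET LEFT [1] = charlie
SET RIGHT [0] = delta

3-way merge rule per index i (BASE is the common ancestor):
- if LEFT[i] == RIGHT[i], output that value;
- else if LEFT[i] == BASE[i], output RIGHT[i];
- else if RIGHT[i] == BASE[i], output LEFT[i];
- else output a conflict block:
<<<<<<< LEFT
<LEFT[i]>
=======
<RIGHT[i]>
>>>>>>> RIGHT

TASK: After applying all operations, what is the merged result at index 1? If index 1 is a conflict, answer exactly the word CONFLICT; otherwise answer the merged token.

Final LEFT:  [bravo, charlie, alpha, delta]
Final RIGHT: [delta, alpha, alpha, delta]
i=0: L=bravo=BASE, R=delta -> take RIGHT -> delta
i=1: BASE=golf L=charlie R=alpha all differ -> CONFLICT
i=2: L=alpha R=alpha -> agree -> alpha
i=3: L=delta R=delta -> agree -> delta
Index 1 -> CONFLICT

Answer: CONFLICT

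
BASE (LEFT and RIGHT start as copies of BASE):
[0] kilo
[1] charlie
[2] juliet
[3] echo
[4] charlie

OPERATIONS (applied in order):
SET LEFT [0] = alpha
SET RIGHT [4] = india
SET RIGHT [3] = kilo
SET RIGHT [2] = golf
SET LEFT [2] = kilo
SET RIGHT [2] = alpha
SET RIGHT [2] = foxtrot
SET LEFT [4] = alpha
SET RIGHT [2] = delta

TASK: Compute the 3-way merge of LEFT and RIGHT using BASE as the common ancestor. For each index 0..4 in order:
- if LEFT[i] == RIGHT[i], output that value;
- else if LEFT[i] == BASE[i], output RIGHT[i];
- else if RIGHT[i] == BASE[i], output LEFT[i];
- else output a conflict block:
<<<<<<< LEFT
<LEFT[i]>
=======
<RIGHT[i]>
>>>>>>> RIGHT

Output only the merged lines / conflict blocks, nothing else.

Answer: alpha
charlie
<<<<<<< LEFT
kilo
=======
delta
>>>>>>> RIGHT
kilo
<<<<<<< LEFT
alpha
=======
india
>>>>>>> RIGHT

Derivation:
Final LEFT:  [alpha, charlie, kilo, echo, alpha]
Final RIGHT: [kilo, charlie, delta, kilo, india]
i=0: L=alpha, R=kilo=BASE -> take LEFT -> alpha
i=1: L=charlie R=charlie -> agree -> charlie
i=2: BASE=juliet L=kilo R=delta all differ -> CONFLICT
i=3: L=echo=BASE, R=kilo -> take RIGHT -> kilo
i=4: BASE=charlie L=alpha R=india all differ -> CONFLICT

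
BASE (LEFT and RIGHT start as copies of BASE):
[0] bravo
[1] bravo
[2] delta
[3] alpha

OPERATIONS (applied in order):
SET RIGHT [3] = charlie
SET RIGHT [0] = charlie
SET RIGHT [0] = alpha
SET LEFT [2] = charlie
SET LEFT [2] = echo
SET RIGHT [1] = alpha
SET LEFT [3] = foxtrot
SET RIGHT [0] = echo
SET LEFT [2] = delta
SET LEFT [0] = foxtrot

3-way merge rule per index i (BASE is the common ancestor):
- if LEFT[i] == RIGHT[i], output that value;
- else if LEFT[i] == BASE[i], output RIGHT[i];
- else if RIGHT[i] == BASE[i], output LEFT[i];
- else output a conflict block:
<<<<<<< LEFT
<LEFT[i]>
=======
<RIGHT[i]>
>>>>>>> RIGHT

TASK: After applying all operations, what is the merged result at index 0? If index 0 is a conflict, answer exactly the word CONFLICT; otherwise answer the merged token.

Answer: CONFLICT

Derivation:
Final LEFT:  [foxtrot, bravo, delta, foxtrot]
Final RIGHT: [echo, alpha, delta, charlie]
i=0: BASE=bravo L=foxtrot R=echo all differ -> CONFLICT
i=1: L=bravo=BASE, R=alpha -> take RIGHT -> alpha
i=2: L=delta R=delta -> agree -> delta
i=3: BASE=alpha L=foxtrot R=charlie all differ -> CONFLICT
Index 0 -> CONFLICT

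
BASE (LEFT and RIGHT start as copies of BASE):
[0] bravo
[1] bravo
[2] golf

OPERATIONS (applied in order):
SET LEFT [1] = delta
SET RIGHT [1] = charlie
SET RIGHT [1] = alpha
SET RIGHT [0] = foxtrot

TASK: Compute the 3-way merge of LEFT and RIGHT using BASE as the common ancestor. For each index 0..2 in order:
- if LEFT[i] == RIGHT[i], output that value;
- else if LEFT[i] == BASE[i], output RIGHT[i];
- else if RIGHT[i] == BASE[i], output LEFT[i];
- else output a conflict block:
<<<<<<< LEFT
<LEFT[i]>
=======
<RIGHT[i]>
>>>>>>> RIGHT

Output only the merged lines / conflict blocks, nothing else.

Final LEFT:  [bravo, delta, golf]
Final RIGHT: [foxtrot, alpha, golf]
i=0: L=bravo=BASE, R=foxtrot -> take RIGHT -> foxtrot
i=1: BASE=bravo L=delta R=alpha all differ -> CONFLICT
i=2: L=golf R=golf -> agree -> golf

Answer: foxtrot
<<<<<<< LEFT
delta
=======
alpha
>>>>>>> RIGHT
golf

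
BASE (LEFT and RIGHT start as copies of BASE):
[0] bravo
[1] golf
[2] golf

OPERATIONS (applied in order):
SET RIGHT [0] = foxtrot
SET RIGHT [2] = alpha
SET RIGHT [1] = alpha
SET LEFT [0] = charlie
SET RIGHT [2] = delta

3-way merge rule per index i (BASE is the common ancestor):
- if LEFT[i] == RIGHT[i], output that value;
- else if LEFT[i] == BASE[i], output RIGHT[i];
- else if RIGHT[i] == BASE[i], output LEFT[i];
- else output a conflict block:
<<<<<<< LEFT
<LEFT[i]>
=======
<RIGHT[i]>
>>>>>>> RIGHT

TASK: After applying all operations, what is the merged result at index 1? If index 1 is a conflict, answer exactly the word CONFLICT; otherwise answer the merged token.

Answer: alpha

Derivation:
Final LEFT:  [charlie, golf, golf]
Final RIGHT: [foxtrot, alpha, delta]
i=0: BASE=bravo L=charlie R=foxtrot all differ -> CONFLICT
i=1: L=golf=BASE, R=alpha -> take RIGHT -> alpha
i=2: L=golf=BASE, R=delta -> take RIGHT -> delta
Index 1 -> alpha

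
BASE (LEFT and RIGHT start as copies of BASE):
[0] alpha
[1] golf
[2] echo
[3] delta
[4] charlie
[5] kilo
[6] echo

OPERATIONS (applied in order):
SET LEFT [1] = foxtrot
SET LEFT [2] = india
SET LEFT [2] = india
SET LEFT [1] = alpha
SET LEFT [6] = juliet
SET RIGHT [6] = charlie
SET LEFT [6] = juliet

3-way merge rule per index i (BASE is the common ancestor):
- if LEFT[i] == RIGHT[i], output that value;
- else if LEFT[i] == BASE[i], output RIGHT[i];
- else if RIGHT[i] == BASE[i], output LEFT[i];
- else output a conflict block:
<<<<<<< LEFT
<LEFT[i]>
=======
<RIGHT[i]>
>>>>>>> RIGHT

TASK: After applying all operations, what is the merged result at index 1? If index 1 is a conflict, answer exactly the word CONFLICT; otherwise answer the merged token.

Final LEFT:  [alpha, alpha, india, delta, charlie, kilo, juliet]
Final RIGHT: [alpha, golf, echo, delta, charlie, kilo, charlie]
i=0: L=alpha R=alpha -> agree -> alpha
i=1: L=alpha, R=golf=BASE -> take LEFT -> alpha
i=2: L=india, R=echo=BASE -> take LEFT -> india
i=3: L=delta R=delta -> agree -> delta
i=4: L=charlie R=charlie -> agree -> charlie
i=5: L=kilo R=kilo -> agree -> kilo
i=6: BASE=echo L=juliet R=charlie all differ -> CONFLICT
Index 1 -> alpha

Answer: alpha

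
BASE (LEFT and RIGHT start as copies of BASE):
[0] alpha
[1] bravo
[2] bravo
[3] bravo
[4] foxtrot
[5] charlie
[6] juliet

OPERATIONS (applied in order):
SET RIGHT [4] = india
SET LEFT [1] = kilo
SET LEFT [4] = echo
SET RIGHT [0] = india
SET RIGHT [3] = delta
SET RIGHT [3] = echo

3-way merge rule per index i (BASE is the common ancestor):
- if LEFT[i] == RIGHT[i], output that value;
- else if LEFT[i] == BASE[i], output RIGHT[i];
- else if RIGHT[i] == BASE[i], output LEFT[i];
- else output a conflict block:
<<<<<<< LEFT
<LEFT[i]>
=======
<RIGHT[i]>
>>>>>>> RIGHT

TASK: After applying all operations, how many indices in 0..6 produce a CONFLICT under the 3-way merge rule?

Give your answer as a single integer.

Answer: 1

Derivation:
Final LEFT:  [alpha, kilo, bravo, bravo, echo, charlie, juliet]
Final RIGHT: [india, bravo, bravo, echo, india, charlie, juliet]
i=0: L=alpha=BASE, R=india -> take RIGHT -> india
i=1: L=kilo, R=bravo=BASE -> take LEFT -> kilo
i=2: L=bravo R=bravo -> agree -> bravo
i=3: L=bravo=BASE, R=echo -> take RIGHT -> echo
i=4: BASE=foxtrot L=echo R=india all differ -> CONFLICT
i=5: L=charlie R=charlie -> agree -> charlie
i=6: L=juliet R=juliet -> agree -> juliet
Conflict count: 1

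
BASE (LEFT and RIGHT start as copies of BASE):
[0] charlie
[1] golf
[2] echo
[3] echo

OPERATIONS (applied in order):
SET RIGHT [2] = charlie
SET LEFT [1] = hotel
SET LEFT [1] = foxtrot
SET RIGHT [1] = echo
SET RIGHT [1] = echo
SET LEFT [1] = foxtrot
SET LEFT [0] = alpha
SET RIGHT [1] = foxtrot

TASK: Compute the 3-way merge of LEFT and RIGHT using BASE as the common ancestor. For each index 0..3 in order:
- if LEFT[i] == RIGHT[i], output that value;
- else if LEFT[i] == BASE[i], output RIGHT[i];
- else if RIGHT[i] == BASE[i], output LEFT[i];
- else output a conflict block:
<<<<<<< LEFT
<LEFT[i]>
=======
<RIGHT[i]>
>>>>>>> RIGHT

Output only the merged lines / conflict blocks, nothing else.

Final LEFT:  [alpha, foxtrot, echo, echo]
Final RIGHT: [charlie, foxtrot, charlie, echo]
i=0: L=alpha, R=charlie=BASE -> take LEFT -> alpha
i=1: L=foxtrot R=foxtrot -> agree -> foxtrot
i=2: L=echo=BASE, R=charlie -> take RIGHT -> charlie
i=3: L=echo R=echo -> agree -> echo

Answer: alpha
foxtrot
charlie
echo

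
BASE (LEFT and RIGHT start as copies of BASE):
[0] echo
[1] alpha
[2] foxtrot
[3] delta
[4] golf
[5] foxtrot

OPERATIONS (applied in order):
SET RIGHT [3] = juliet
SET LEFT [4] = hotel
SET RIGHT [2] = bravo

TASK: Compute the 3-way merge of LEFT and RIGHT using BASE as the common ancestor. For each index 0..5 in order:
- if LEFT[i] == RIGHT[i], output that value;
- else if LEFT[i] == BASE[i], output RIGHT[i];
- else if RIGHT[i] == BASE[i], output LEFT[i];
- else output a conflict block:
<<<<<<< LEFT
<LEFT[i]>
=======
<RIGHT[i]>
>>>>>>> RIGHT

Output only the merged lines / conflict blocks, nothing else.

Final LEFT:  [echo, alpha, foxtrot, delta, hotel, foxtrot]
Final RIGHT: [echo, alpha, bravo, juliet, golf, foxtrot]
i=0: L=echo R=echo -> agree -> echo
i=1: L=alpha R=alpha -> agree -> alpha
i=2: L=foxtrot=BASE, R=bravo -> take RIGHT -> bravo
i=3: L=delta=BASE, R=juliet -> take RIGHT -> juliet
i=4: L=hotel, R=golf=BASE -> take LEFT -> hotel
i=5: L=foxtrot R=foxtrot -> agree -> foxtrot

Answer: echo
alpha
bravo
juliet
hotel
foxtrot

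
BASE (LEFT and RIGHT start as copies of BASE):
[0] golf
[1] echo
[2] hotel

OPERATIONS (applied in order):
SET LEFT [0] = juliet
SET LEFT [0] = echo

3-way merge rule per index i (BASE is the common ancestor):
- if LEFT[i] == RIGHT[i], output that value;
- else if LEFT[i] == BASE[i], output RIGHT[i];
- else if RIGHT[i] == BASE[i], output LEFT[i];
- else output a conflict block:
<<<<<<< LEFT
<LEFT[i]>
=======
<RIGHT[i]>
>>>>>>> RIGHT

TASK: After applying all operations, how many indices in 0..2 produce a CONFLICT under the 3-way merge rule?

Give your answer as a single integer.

Final LEFT:  [echo, echo, hotel]
Final RIGHT: [golf, echo, hotel]
i=0: L=echo, R=golf=BASE -> take LEFT -> echo
i=1: L=echo R=echo -> agree -> echo
i=2: L=hotel R=hotel -> agree -> hotel
Conflict count: 0

Answer: 0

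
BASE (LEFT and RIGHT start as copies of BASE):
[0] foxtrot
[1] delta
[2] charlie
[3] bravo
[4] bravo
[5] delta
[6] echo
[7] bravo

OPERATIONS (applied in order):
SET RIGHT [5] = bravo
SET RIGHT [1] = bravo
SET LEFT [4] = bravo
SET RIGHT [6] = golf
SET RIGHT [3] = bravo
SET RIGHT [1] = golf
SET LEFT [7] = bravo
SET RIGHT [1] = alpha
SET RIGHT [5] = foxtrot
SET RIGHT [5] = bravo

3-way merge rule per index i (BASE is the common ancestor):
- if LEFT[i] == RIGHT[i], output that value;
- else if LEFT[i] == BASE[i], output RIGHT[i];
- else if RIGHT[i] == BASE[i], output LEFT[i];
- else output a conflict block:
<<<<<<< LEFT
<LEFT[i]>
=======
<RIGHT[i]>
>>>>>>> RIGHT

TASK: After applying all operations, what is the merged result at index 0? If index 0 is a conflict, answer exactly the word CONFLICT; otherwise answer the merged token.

Answer: foxtrot

Derivation:
Final LEFT:  [foxtrot, delta, charlie, bravo, bravo, delta, echo, bravo]
Final RIGHT: [foxtrot, alpha, charlie, bravo, bravo, bravo, golf, bravo]
i=0: L=foxtrot R=foxtrot -> agree -> foxtrot
i=1: L=delta=BASE, R=alpha -> take RIGHT -> alpha
i=2: L=charlie R=charlie -> agree -> charlie
i=3: L=bravo R=bravo -> agree -> bravo
i=4: L=bravo R=bravo -> agree -> bravo
i=5: L=delta=BASE, R=bravo -> take RIGHT -> bravo
i=6: L=echo=BASE, R=golf -> take RIGHT -> golf
i=7: L=bravo R=bravo -> agree -> bravo
Index 0 -> foxtrot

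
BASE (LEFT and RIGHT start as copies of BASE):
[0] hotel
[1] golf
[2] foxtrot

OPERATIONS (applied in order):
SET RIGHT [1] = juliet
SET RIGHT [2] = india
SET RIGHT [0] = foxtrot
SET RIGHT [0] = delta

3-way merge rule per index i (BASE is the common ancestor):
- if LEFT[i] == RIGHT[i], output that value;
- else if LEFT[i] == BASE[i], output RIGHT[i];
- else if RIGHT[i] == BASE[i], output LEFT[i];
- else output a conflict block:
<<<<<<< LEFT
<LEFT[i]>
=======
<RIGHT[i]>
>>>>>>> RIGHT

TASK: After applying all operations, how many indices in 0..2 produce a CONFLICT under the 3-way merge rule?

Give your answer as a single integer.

Answer: 0

Derivation:
Final LEFT:  [hotel, golf, foxtrot]
Final RIGHT: [delta, juliet, india]
i=0: L=hotel=BASE, R=delta -> take RIGHT -> delta
i=1: L=golf=BASE, R=juliet -> take RIGHT -> juliet
i=2: L=foxtrot=BASE, R=india -> take RIGHT -> india
Conflict count: 0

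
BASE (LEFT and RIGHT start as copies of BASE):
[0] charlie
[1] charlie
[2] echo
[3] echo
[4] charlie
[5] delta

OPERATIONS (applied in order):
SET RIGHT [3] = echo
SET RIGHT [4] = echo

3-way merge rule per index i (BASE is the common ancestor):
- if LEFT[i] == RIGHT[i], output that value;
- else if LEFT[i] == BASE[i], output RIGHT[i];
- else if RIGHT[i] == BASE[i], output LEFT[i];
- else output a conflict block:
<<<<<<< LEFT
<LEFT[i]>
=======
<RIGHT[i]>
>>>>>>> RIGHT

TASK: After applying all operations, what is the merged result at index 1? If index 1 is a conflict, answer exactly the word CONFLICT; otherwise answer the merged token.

Answer: charlie

Derivation:
Final LEFT:  [charlie, charlie, echo, echo, charlie, delta]
Final RIGHT: [charlie, charlie, echo, echo, echo, delta]
i=0: L=charlie R=charlie -> agree -> charlie
i=1: L=charlie R=charlie -> agree -> charlie
i=2: L=echo R=echo -> agree -> echo
i=3: L=echo R=echo -> agree -> echo
i=4: L=charlie=BASE, R=echo -> take RIGHT -> echo
i=5: L=delta R=delta -> agree -> delta
Index 1 -> charlie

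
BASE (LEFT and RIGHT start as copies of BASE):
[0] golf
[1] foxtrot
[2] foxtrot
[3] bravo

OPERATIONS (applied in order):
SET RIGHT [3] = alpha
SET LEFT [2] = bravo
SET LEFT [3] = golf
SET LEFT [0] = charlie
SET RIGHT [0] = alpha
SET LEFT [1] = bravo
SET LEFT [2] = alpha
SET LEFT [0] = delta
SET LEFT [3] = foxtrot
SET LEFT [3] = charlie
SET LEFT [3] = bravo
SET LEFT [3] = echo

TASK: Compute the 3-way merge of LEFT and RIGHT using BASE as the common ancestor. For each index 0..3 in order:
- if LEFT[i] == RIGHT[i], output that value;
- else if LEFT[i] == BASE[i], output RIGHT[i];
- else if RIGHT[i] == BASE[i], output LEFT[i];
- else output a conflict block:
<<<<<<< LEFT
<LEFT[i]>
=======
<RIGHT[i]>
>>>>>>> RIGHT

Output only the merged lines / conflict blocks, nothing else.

Answer: <<<<<<< LEFT
delta
=======
alpha
>>>>>>> RIGHT
bravo
alpha
<<<<<<< LEFT
echo
=======
alpha
>>>>>>> RIGHT

Derivation:
Final LEFT:  [delta, bravo, alpha, echo]
Final RIGHT: [alpha, foxtrot, foxtrot, alpha]
i=0: BASE=golf L=delta R=alpha all differ -> CONFLICT
i=1: L=bravo, R=foxtrot=BASE -> take LEFT -> bravo
i=2: L=alpha, R=foxtrot=BASE -> take LEFT -> alpha
i=3: BASE=bravo L=echo R=alpha all differ -> CONFLICT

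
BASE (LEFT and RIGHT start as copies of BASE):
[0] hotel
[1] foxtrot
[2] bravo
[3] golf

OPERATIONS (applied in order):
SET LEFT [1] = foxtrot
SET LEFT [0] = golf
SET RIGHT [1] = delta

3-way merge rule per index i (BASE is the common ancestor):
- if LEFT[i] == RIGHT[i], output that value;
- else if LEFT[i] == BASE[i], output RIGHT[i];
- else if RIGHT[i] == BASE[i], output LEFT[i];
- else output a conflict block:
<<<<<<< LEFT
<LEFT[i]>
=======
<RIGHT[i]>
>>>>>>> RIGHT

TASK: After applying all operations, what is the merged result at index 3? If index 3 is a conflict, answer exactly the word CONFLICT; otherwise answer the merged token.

Answer: golf

Derivation:
Final LEFT:  [golf, foxtrot, bravo, golf]
Final RIGHT: [hotel, delta, bravo, golf]
i=0: L=golf, R=hotel=BASE -> take LEFT -> golf
i=1: L=foxtrot=BASE, R=delta -> take RIGHT -> delta
i=2: L=bravo R=bravo -> agree -> bravo
i=3: L=golf R=golf -> agree -> golf
Index 3 -> golf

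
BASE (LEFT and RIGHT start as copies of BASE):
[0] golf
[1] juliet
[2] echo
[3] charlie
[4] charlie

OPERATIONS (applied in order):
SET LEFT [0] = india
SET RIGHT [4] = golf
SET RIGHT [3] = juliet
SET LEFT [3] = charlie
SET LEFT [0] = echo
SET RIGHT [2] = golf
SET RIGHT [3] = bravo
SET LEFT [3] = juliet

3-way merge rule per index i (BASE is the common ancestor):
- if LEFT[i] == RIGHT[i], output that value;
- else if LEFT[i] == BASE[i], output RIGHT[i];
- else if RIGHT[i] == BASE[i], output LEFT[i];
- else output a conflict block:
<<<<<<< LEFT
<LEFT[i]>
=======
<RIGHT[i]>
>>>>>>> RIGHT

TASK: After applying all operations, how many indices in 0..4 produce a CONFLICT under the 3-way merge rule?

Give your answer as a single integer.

Answer: 1

Derivation:
Final LEFT:  [echo, juliet, echo, juliet, charlie]
Final RIGHT: [golf, juliet, golf, bravo, golf]
i=0: L=echo, R=golf=BASE -> take LEFT -> echo
i=1: L=juliet R=juliet -> agree -> juliet
i=2: L=echo=BASE, R=golf -> take RIGHT -> golf
i=3: BASE=charlie L=juliet R=bravo all differ -> CONFLICT
i=4: L=charlie=BASE, R=golf -> take RIGHT -> golf
Conflict count: 1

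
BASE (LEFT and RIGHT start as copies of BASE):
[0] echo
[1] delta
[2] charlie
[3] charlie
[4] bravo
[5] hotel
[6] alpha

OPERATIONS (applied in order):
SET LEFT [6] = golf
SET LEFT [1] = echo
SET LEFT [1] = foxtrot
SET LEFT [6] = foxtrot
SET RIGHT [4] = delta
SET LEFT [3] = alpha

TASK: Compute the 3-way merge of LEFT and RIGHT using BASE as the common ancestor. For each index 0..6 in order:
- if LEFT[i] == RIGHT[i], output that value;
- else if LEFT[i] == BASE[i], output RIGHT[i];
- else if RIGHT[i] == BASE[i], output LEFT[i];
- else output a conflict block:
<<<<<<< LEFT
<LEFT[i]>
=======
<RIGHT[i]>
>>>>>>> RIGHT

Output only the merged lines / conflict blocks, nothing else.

Final LEFT:  [echo, foxtrot, charlie, alpha, bravo, hotel, foxtrot]
Final RIGHT: [echo, delta, charlie, charlie, delta, hotel, alpha]
i=0: L=echo R=echo -> agree -> echo
i=1: L=foxtrot, R=delta=BASE -> take LEFT -> foxtrot
i=2: L=charlie R=charlie -> agree -> charlie
i=3: L=alpha, R=charlie=BASE -> take LEFT -> alpha
i=4: L=bravo=BASE, R=delta -> take RIGHT -> delta
i=5: L=hotel R=hotel -> agree -> hotel
i=6: L=foxtrot, R=alpha=BASE -> take LEFT -> foxtrot

Answer: echo
foxtrot
charlie
alpha
delta
hotel
foxtrot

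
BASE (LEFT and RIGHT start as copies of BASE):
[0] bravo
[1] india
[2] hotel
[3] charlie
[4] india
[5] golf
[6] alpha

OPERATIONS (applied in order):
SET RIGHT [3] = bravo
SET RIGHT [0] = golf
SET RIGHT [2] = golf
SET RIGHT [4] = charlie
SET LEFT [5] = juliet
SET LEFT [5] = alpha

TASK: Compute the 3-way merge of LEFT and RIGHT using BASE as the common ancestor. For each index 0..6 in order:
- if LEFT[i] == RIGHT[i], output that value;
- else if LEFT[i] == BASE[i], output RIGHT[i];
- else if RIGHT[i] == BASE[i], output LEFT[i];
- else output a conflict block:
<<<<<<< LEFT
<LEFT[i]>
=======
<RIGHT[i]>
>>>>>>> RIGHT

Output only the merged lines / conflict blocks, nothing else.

Answer: golf
india
golf
bravo
charlie
alpha
alpha

Derivation:
Final LEFT:  [bravo, india, hotel, charlie, india, alpha, alpha]
Final RIGHT: [golf, india, golf, bravo, charlie, golf, alpha]
i=0: L=bravo=BASE, R=golf -> take RIGHT -> golf
i=1: L=india R=india -> agree -> india
i=2: L=hotel=BASE, R=golf -> take RIGHT -> golf
i=3: L=charlie=BASE, R=bravo -> take RIGHT -> bravo
i=4: L=india=BASE, R=charlie -> take RIGHT -> charlie
i=5: L=alpha, R=golf=BASE -> take LEFT -> alpha
i=6: L=alpha R=alpha -> agree -> alpha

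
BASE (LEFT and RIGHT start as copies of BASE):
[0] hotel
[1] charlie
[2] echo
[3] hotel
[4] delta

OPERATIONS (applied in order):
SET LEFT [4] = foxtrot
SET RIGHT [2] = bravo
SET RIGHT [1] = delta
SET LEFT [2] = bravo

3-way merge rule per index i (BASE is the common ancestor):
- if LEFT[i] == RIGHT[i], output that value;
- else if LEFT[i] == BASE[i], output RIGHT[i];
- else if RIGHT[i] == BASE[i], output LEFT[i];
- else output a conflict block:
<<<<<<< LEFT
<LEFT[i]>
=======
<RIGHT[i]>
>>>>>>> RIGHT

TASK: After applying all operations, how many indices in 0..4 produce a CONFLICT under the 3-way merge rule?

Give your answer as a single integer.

Final LEFT:  [hotel, charlie, bravo, hotel, foxtrot]
Final RIGHT: [hotel, delta, bravo, hotel, delta]
i=0: L=hotel R=hotel -> agree -> hotel
i=1: L=charlie=BASE, R=delta -> take RIGHT -> delta
i=2: L=bravo R=bravo -> agree -> bravo
i=3: L=hotel R=hotel -> agree -> hotel
i=4: L=foxtrot, R=delta=BASE -> take LEFT -> foxtrot
Conflict count: 0

Answer: 0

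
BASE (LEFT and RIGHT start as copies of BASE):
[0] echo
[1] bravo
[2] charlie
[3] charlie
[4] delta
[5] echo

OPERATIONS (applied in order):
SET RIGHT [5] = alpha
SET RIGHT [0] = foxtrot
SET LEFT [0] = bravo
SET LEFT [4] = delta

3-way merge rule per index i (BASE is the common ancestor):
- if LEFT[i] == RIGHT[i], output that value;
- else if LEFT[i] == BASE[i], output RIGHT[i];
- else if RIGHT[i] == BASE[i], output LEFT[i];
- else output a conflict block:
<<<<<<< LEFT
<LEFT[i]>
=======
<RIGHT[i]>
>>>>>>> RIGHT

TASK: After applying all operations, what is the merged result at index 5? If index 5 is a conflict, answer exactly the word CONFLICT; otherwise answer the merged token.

Answer: alpha

Derivation:
Final LEFT:  [bravo, bravo, charlie, charlie, delta, echo]
Final RIGHT: [foxtrot, bravo, charlie, charlie, delta, alpha]
i=0: BASE=echo L=bravo R=foxtrot all differ -> CONFLICT
i=1: L=bravo R=bravo -> agree -> bravo
i=2: L=charlie R=charlie -> agree -> charlie
i=3: L=charlie R=charlie -> agree -> charlie
i=4: L=delta R=delta -> agree -> delta
i=5: L=echo=BASE, R=alpha -> take RIGHT -> alpha
Index 5 -> alpha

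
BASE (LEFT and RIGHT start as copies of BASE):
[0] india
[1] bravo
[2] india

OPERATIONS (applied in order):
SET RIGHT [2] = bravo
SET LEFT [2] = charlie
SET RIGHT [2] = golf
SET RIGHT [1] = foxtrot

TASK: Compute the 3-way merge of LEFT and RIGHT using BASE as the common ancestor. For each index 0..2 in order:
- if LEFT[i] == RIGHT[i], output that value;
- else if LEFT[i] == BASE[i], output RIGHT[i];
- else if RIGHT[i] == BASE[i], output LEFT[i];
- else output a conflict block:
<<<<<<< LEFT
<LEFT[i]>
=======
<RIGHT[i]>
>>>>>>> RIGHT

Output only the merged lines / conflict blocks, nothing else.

Answer: india
foxtrot
<<<<<<< LEFT
charlie
=======
golf
>>>>>>> RIGHT

Derivation:
Final LEFT:  [india, bravo, charlie]
Final RIGHT: [india, foxtrot, golf]
i=0: L=india R=india -> agree -> india
i=1: L=bravo=BASE, R=foxtrot -> take RIGHT -> foxtrot
i=2: BASE=india L=charlie R=golf all differ -> CONFLICT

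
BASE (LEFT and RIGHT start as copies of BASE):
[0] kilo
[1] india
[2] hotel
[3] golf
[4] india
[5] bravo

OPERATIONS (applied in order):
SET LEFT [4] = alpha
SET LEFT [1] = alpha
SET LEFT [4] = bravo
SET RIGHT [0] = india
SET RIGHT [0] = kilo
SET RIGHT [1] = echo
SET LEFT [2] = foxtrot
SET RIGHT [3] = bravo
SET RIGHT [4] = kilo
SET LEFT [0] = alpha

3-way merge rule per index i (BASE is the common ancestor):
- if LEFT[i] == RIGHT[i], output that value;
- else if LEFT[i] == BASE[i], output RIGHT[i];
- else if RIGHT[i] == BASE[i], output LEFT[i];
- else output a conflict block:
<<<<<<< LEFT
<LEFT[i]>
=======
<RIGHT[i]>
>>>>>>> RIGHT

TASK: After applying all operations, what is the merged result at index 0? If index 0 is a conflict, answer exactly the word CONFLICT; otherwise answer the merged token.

Final LEFT:  [alpha, alpha, foxtrot, golf, bravo, bravo]
Final RIGHT: [kilo, echo, hotel, bravo, kilo, bravo]
i=0: L=alpha, R=kilo=BASE -> take LEFT -> alpha
i=1: BASE=india L=alpha R=echo all differ -> CONFLICT
i=2: L=foxtrot, R=hotel=BASE -> take LEFT -> foxtrot
i=3: L=golf=BASE, R=bravo -> take RIGHT -> bravo
i=4: BASE=india L=bravo R=kilo all differ -> CONFLICT
i=5: L=bravo R=bravo -> agree -> bravo
Index 0 -> alpha

Answer: alpha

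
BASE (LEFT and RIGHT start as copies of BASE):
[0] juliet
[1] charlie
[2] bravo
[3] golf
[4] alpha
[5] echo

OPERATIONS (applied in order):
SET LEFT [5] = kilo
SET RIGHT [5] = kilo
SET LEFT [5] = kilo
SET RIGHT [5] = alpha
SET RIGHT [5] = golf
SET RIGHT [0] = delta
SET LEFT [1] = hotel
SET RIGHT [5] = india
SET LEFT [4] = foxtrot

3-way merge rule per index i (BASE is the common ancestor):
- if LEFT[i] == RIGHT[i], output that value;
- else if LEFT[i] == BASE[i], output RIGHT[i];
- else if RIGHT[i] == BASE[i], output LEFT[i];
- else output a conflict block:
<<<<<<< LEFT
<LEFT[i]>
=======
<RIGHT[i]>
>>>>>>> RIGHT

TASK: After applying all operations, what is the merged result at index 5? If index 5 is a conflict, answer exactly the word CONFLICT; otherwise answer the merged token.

Final LEFT:  [juliet, hotel, bravo, golf, foxtrot, kilo]
Final RIGHT: [delta, charlie, bravo, golf, alpha, india]
i=0: L=juliet=BASE, R=delta -> take RIGHT -> delta
i=1: L=hotel, R=charlie=BASE -> take LEFT -> hotel
i=2: L=bravo R=bravo -> agree -> bravo
i=3: L=golf R=golf -> agree -> golf
i=4: L=foxtrot, R=alpha=BASE -> take LEFT -> foxtrot
i=5: BASE=echo L=kilo R=india all differ -> CONFLICT
Index 5 -> CONFLICT

Answer: CONFLICT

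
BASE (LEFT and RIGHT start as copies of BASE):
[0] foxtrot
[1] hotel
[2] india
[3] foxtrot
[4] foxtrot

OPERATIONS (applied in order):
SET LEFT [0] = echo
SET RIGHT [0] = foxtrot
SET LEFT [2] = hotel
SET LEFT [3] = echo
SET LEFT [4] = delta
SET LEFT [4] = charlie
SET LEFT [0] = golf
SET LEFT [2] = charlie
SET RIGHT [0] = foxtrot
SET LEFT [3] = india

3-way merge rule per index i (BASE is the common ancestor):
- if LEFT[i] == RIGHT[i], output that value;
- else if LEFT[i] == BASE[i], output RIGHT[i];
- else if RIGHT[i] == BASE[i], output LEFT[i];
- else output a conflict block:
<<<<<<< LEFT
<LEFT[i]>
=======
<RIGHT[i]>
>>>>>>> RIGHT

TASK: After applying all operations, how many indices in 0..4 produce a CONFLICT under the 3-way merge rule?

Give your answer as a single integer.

Answer: 0

Derivation:
Final LEFT:  [golf, hotel, charlie, india, charlie]
Final RIGHT: [foxtrot, hotel, india, foxtrot, foxtrot]
i=0: L=golf, R=foxtrot=BASE -> take LEFT -> golf
i=1: L=hotel R=hotel -> agree -> hotel
i=2: L=charlie, R=india=BASE -> take LEFT -> charlie
i=3: L=india, R=foxtrot=BASE -> take LEFT -> india
i=4: L=charlie, R=foxtrot=BASE -> take LEFT -> charlie
Conflict count: 0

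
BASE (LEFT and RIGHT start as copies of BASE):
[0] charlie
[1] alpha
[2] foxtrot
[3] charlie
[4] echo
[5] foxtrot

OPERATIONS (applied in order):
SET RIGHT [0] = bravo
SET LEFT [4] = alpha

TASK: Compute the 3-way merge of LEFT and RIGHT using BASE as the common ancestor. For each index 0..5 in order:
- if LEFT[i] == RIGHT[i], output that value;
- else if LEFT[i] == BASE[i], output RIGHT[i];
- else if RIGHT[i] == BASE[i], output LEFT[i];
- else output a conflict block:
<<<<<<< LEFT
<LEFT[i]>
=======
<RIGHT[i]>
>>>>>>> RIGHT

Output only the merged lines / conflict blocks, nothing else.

Final LEFT:  [charlie, alpha, foxtrot, charlie, alpha, foxtrot]
Final RIGHT: [bravo, alpha, foxtrot, charlie, echo, foxtrot]
i=0: L=charlie=BASE, R=bravo -> take RIGHT -> bravo
i=1: L=alpha R=alpha -> agree -> alpha
i=2: L=foxtrot R=foxtrot -> agree -> foxtrot
i=3: L=charlie R=charlie -> agree -> charlie
i=4: L=alpha, R=echo=BASE -> take LEFT -> alpha
i=5: L=foxtrot R=foxtrot -> agree -> foxtrot

Answer: bravo
alpha
foxtrot
charlie
alpha
foxtrot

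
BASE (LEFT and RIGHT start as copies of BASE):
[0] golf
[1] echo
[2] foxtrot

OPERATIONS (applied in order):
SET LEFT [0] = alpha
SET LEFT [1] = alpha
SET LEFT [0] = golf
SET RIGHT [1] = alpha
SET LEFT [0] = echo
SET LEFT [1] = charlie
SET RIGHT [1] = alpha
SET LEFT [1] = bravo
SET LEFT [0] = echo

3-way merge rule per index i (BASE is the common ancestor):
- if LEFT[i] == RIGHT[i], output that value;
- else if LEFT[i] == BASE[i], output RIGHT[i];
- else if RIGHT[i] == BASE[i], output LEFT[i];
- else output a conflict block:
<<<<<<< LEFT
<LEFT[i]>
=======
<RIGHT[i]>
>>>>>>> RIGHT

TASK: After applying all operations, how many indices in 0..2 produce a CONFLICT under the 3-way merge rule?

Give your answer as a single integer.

Answer: 1

Derivation:
Final LEFT:  [echo, bravo, foxtrot]
Final RIGHT: [golf, alpha, foxtrot]
i=0: L=echo, R=golf=BASE -> take LEFT -> echo
i=1: BASE=echo L=bravo R=alpha all differ -> CONFLICT
i=2: L=foxtrot R=foxtrot -> agree -> foxtrot
Conflict count: 1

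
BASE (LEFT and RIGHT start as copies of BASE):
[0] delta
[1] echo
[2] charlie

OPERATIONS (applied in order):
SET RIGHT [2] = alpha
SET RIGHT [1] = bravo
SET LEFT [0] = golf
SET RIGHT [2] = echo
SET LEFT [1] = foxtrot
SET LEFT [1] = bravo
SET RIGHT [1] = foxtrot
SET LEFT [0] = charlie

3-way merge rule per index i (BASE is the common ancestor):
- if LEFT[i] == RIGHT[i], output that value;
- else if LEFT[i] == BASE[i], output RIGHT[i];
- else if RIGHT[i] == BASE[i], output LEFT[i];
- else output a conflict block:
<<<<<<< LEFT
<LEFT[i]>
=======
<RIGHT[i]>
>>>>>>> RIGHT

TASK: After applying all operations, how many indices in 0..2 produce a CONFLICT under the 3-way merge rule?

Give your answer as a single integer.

Answer: 1

Derivation:
Final LEFT:  [charlie, bravo, charlie]
Final RIGHT: [delta, foxtrot, echo]
i=0: L=charlie, R=delta=BASE -> take LEFT -> charlie
i=1: BASE=echo L=bravo R=foxtrot all differ -> CONFLICT
i=2: L=charlie=BASE, R=echo -> take RIGHT -> echo
Conflict count: 1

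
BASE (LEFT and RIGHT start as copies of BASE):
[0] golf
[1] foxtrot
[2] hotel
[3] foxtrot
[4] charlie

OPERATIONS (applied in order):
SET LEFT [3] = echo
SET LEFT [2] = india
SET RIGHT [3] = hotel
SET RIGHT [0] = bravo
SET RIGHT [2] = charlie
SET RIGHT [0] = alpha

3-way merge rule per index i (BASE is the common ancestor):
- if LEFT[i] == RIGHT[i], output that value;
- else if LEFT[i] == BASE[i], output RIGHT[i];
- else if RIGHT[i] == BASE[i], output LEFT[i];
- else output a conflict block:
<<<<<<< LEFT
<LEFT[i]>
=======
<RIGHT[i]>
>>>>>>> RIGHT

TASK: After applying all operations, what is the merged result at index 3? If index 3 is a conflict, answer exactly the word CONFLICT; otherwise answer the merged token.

Answer: CONFLICT

Derivation:
Final LEFT:  [golf, foxtrot, india, echo, charlie]
Final RIGHT: [alpha, foxtrot, charlie, hotel, charlie]
i=0: L=golf=BASE, R=alpha -> take RIGHT -> alpha
i=1: L=foxtrot R=foxtrot -> agree -> foxtrot
i=2: BASE=hotel L=india R=charlie all differ -> CONFLICT
i=3: BASE=foxtrot L=echo R=hotel all differ -> CONFLICT
i=4: L=charlie R=charlie -> agree -> charlie
Index 3 -> CONFLICT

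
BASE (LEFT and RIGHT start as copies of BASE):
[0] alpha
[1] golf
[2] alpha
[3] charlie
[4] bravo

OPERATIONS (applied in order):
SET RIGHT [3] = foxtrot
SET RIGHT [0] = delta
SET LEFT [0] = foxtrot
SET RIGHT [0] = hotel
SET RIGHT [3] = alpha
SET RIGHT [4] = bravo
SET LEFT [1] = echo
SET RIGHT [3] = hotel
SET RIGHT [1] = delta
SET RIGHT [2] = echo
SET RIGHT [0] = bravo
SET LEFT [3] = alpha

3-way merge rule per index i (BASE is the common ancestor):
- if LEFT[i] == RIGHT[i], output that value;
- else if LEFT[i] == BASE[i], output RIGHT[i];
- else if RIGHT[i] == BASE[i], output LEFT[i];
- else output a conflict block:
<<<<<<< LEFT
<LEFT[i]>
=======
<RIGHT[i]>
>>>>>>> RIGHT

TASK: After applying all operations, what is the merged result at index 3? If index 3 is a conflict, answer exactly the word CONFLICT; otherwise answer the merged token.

Final LEFT:  [foxtrot, echo, alpha, alpha, bravo]
Final RIGHT: [bravo, delta, echo, hotel, bravo]
i=0: BASE=alpha L=foxtrot R=bravo all differ -> CONFLICT
i=1: BASE=golf L=echo R=delta all differ -> CONFLICT
i=2: L=alpha=BASE, R=echo -> take RIGHT -> echo
i=3: BASE=charlie L=alpha R=hotel all differ -> CONFLICT
i=4: L=bravo R=bravo -> agree -> bravo
Index 3 -> CONFLICT

Answer: CONFLICT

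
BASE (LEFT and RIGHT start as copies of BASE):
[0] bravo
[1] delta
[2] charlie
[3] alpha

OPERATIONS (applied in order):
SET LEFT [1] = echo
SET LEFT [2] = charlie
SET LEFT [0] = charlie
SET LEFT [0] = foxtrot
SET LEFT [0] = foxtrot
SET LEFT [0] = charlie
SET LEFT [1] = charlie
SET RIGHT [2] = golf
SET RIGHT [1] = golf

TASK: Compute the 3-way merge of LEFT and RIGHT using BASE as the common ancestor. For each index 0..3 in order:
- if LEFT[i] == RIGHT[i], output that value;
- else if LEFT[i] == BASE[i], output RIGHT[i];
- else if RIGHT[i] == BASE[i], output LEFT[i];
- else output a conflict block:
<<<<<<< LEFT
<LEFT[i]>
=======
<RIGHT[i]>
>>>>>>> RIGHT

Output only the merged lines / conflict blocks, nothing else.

Final LEFT:  [charlie, charlie, charlie, alpha]
Final RIGHT: [bravo, golf, golf, alpha]
i=0: L=charlie, R=bravo=BASE -> take LEFT -> charlie
i=1: BASE=delta L=charlie R=golf all differ -> CONFLICT
i=2: L=charlie=BASE, R=golf -> take RIGHT -> golf
i=3: L=alpha R=alpha -> agree -> alpha

Answer: charlie
<<<<<<< LEFT
charlie
=======
golf
>>>>>>> RIGHT
golf
alpha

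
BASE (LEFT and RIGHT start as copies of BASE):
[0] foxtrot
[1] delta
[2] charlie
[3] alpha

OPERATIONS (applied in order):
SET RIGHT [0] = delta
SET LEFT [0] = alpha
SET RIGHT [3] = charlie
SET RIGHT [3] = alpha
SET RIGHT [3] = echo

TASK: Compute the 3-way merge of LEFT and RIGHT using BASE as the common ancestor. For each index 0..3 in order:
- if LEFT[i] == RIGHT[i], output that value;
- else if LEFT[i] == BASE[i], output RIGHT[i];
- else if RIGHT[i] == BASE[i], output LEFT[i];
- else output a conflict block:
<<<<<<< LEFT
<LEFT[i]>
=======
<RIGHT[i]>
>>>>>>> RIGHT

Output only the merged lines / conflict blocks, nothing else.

Final LEFT:  [alpha, delta, charlie, alpha]
Final RIGHT: [delta, delta, charlie, echo]
i=0: BASE=foxtrot L=alpha R=delta all differ -> CONFLICT
i=1: L=delta R=delta -> agree -> delta
i=2: L=charlie R=charlie -> agree -> charlie
i=3: L=alpha=BASE, R=echo -> take RIGHT -> echo

Answer: <<<<<<< LEFT
alpha
=======
delta
>>>>>>> RIGHT
delta
charlie
echo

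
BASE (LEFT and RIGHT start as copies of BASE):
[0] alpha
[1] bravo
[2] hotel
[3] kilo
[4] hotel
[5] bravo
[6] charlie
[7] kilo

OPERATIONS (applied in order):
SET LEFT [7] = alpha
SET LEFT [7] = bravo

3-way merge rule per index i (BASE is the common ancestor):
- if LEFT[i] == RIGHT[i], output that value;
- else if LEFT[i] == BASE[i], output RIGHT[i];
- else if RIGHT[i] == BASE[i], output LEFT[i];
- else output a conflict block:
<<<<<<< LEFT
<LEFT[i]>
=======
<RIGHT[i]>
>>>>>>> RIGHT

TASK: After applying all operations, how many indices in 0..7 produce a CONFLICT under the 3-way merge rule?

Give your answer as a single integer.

Final LEFT:  [alpha, bravo, hotel, kilo, hotel, bravo, charlie, bravo]
Final RIGHT: [alpha, bravo, hotel, kilo, hotel, bravo, charlie, kilo]
i=0: L=alpha R=alpha -> agree -> alpha
i=1: L=bravo R=bravo -> agree -> bravo
i=2: L=hotel R=hotel -> agree -> hotel
i=3: L=kilo R=kilo -> agree -> kilo
i=4: L=hotel R=hotel -> agree -> hotel
i=5: L=bravo R=bravo -> agree -> bravo
i=6: L=charlie R=charlie -> agree -> charlie
i=7: L=bravo, R=kilo=BASE -> take LEFT -> bravo
Conflict count: 0

Answer: 0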